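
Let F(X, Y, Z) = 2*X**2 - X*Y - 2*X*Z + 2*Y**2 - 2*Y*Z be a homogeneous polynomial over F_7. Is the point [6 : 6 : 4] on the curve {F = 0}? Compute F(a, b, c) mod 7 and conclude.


F(6,6,4) ≡ 5 (mod 7); P is NOT on the curve.

Evaluate F(6, 6, 4) term-by-term (mod 7).
  2*X**2 ↦ 2·36·1·1 = 72
  -X*Y ↦ -1·6·6·1 = -36
  -2*X*Z ↦ -2·6·1·4 = -48
  2*Y**2 ↦ 2·1·36·1 = 72
  -2*Y*Z ↦ -2·1·6·4 = -48
Sum: F(6, 6, 4) = (72) + (-36) + (-48) + (72) + (-48) = 12.
Reducing mod 7: 12 ≡ 5 (mod 7).
Since F(a, b, c) ≡ 5 ≠ 0 (mod 7), P does NOT lie on the curve.


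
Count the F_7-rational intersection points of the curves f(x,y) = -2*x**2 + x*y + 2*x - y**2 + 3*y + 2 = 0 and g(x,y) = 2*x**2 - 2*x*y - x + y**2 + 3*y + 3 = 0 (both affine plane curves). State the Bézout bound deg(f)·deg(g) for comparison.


Common zeros: ∅; count = 0; Bézout bound = 4.

deg(f) = 2, deg(g) = 2, so Bézout bound = 4.
Scan x ∈ F_7. For each x, list the y ∈ F_7 with f(x, y) ≡ 0 and those with g(x, y) ≡ 0 (mod 7); the common zeros in that column are the intersection.
  x = 0: f ≡ 0 at y ∈ ∅; g ≡ 0 at y ∈ {1, 3}; common: ∅.
  x = 1: f ≡ 0 at y ∈ ∅; g ≡ 0 at y ∈ ∅; common: ∅.
  x = 2: f ≡ 0 at y ∈ ∅; g ≡ 0 at y ∈ {4}; common: ∅.
  x = 3: f ≡ 0 at y ∈ ∅; g ≡ 0 at y ∈ {5}; common: ∅.
  x = 4: f ≡ 0 at y ∈ ∅; g ≡ 0 at y ∈ ∅; common: ∅.
  x = 5: f ≡ 0 at y ∈ ∅; g ≡ 0 at y ∈ {1, 6}; common: ∅.
  x = 6: f ≡ 0 at y ∈ ∅; g ≡ 0 at y ∈ {4, 5}; common: ∅.
Collecting: common zeros = ∅, so the count is 0.
Comparison with the Bézout bound: 0 ≤ 4 = deg(f)·deg(g), as expected for curves with no common component (the affine F_7-count falls short of the bound because intersections may lie at infinity, over extension fields, or carry multiplicity).


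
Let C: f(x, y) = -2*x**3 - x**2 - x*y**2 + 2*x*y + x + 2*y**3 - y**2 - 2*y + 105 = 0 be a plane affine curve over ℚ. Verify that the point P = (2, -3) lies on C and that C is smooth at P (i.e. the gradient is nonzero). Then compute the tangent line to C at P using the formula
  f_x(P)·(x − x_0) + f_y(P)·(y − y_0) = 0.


Tangent line at P: -42*x + 74*y + 306 = 0.

Step 1: f(2, -3) = 0, so P lies on C.
Step 2: partial derivatives
  f_x(x, y) = -6*x**2 - 2*x - y**2 + 2*y + 1, f_y(x, y) = -2*x*y + 2*x + 6*y**2 - 2*y - 2.
  f_x(P) = -42, f_y(P) = 74 (gradient nonzero, so P is smooth).
Step 3: tangent line at P: -42·(x − 2) + 74·(y − -3) = 0.
Expanding: -42*x + 74*y + 306 = 0.


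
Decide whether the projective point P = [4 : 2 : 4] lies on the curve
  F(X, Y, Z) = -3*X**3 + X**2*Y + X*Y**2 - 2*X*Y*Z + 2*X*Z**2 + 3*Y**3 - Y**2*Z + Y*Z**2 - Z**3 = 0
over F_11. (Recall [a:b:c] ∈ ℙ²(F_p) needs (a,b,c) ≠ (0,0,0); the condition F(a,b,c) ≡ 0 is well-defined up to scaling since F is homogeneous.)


F(4,2,4) ≡ 6 (mod 11); P is NOT on the curve.

Evaluate F(4, 2, 4) term-by-term (mod 11).
  -3*X**3 ↦ -3·64·1·1 = -192
  X**2*Y ↦ 1·16·2·1 = 32
  X*Y**2 ↦ 1·4·4·1 = 16
  -2*X*Y*Z ↦ -2·4·2·4 = -64
  2*X*Z**2 ↦ 2·4·1·16 = 128
  3*Y**3 ↦ 3·1·8·1 = 24
  -Y**2*Z ↦ -1·1·4·4 = -16
  Y*Z**2 ↦ 1·1·2·16 = 32
  -Z**3 ↦ -1·1·1·64 = -64
Sum: F(4, 2, 4) = (-192) + (32) + (16) + (-64) + (128) + (24) + (-16) + (32) + (-64) = -104.
Reducing mod 11: -104 ≡ 6 (mod 11).
Since F(a, b, c) ≡ 6 ≠ 0 (mod 11), P does NOT lie on the curve.


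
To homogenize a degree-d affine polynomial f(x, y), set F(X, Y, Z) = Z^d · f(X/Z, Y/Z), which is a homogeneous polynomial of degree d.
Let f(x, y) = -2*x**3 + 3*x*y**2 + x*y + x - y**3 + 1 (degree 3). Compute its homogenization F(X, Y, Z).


F(X, Y, Z) = -2*X**3 + 3*X*Y**2 + X*Y*Z + X*Z**2 - Y**3 + Z**3

deg(f) = 3.
Substitute x = X/Z, y = Y/Z into f, then multiply by Z^3.
  monomial -2·x^3·y^0 ↦ -2·X^3·Y^0·Z^0.
  monomial 3·x^1·y^2 ↦ 3·X^1·Y^2·Z^0.
  monomial 1·x^1·y^1 ↦ 1·X^1·Y^1·Z^1.
  monomial 1·x^1·y^0 ↦ 1·X^1·Y^0·Z^2.
  monomial -1·x^0·y^3 ↦ -1·X^0·Y^3·Z^0.
  monomial 1·x^0·y^0 ↦ 1·X^0·Y^0·Z^3.
Collecting: F(X, Y, Z) = -2*X**3 + 3*X*Y**2 + X*Y*Z + X*Z**2 - Y**3 + Z**3.


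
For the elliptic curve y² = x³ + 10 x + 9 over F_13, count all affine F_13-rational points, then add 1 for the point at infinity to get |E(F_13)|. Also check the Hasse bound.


Affine points = {(0, 3), (0, 10), (3, 1), (3, 12), (4, 3), (4, 10), (6, 5), (6, 8), (8, 4), (8, 9), (9, 3), (9, 10), (10, 2), (10, 11)}; affine count = 14; |E(F_13)| = 15.

Discriminant check: Δ ∝ 4a³ + 27b² = 4·10³ + 27·9² = 4·1000 + 27·81 ≡ 12 (mod 13). Nonzero ⇒ E is nonsingular.
For each x ∈ F_13, compute rhs = x³ + 10·x + 9 mod 13, then count y ∈ F_13 with y² ≡ rhs.
  x = 0: rhs = 9, matching y values: 3, 10 (2 points).
  x = 1: rhs = 7, matching y values: none (0 points).
  x = 2: rhs = 11, matching y values: none (0 points).
  x = 3: rhs = 1, matching y values: 1, 12 (2 points).
  x = 4: rhs = 9, matching y values: 3, 10 (2 points).
  x = 5: rhs = 2, matching y values: none (0 points).
  x = 6: rhs = 12, matching y values: 5, 8 (2 points).
  x = 7: rhs = 6, matching y values: none (0 points).
  x = 8: rhs = 3, matching y values: 4, 9 (2 points).
  x = 9: rhs = 9, matching y values: 3, 10 (2 points).
  x = 10: rhs = 4, matching y values: 2, 11 (2 points).
  x = 11: rhs = 7, matching y values: none (0 points).
  x = 12: rhs = 11, matching y values: none (0 points).
Total affine count: 14.
Full point count |E(F_13)| = 14 + 1 = 15.
Hasse bound: |15 − (13+1)| = |1| = 1 ≤ 2√13 ≈ 7.2111 ✓.


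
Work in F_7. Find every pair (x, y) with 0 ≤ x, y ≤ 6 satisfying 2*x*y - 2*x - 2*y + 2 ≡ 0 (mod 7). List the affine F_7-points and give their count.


Affine F_7-points: {(0, 1), (1, 0), (1, 1), (1, 2), (1, 3), (1, 4), (1, 5), (1, 6), (2, 1), (3, 1), (4, 1), (5, 1), (6, 1)}; count = 13.

For each of the 49 pairs (x, y) ∈ F_7², evaluate f(x, y) mod 7. Record the zeros.
  x = 0: [0↦2, 1↦0, 2↦5, 3↦3, 4↦1, 5↦6, 6↦4]  zeros at y ∈ {1}
  x = 1: [0↦0, 1↦0, 2↦0, 3↦0, 4↦0, 5↦0, 6↦0]  zeros at y ∈ {0, 1, 2, 3, 4, 5, 6}
  x = 2: [0↦5, 1↦0, 2↦2, 3↦4, 4↦6, 5↦1, 6↦3]  zeros at y ∈ {1}
  x = 3: [0↦3, 1↦0, 2↦4, 3↦1, 4↦5, 5↦2, 6↦6]  zeros at y ∈ {1}
  x = 4: [0↦1, 1↦0, 2↦6, 3↦5, 4↦4, 5↦3, 6↦2]  zeros at y ∈ {1}
  x = 5: [0↦6, 1↦0, 2↦1, 3↦2, 4↦3, 5↦4, 6↦5]  zeros at y ∈ {1}
  x = 6: [0↦4, 1↦0, 2↦3, 3↦6, 4↦2, 5↦5, 6↦1]  zeros at y ∈ {1}
Collecting zeros: affine points = {(0, 1), (1, 0), (1, 1), (1, 2), (1, 3), (1, 4), (1, 5), (1, 6), (2, 1), (3, 1), (4, 1), (5, 1), (6, 1)}.
Total count |C(F_7)_aff| = 13.


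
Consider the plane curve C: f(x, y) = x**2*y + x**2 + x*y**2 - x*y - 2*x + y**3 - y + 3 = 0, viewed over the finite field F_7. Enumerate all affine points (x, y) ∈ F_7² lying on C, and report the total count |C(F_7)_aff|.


Affine F_7-points: {(0, 4), (1, 3), (1, 5), (2, 1), (2, 2), (3, 5), (5, 2), (5, 3), (5, 4), (6, 1)}; count = 10.

For each of the 49 pairs (x, y) ∈ F_7², evaluate f(x, y) mod 7. Record the zeros.
  x = 0: [0↦3, 1↦3, 2↦2, 3↦6, 4↦0, 5↦4, 6↦3]  zeros at y ∈ {4}
  x = 1: [0↦2, 1↦3, 2↦5, 3↦0, 4↦1, 5↦0, 6↦3]  zeros at y ∈ {3, 5}
  x = 2: [0↦3, 1↦0, 2↦0, 3↦2, 4↦5, 5↦1, 6↦3]  zeros at y ∈ {1, 2}
  x = 3: [0↦6, 1↦1, 2↦1, 3↦5, 4↦5, 5↦0, 6↦3]  zeros at y ∈ {5}
  x = 4: [0↦4, 1↦6, 2↦1, 3↦2, 4↦1, 5↦4, 6↦3]  zeros at y ∈ ∅
  x = 5: [0↦4, 1↦1, 2↦0, 3↦0, 4↦0, 5↦6, 6↦3]  zeros at y ∈ {2, 3, 4}
  x = 6: [0↦6, 1↦0, 2↦5, 3↦6, 4↦2, 5↦6, 6↦3]  zeros at y ∈ {1}
Collecting zeros: affine points = {(0, 4), (1, 3), (1, 5), (2, 1), (2, 2), (3, 5), (5, 2), (5, 3), (5, 4), (6, 1)}.
Total count |C(F_7)_aff| = 10.


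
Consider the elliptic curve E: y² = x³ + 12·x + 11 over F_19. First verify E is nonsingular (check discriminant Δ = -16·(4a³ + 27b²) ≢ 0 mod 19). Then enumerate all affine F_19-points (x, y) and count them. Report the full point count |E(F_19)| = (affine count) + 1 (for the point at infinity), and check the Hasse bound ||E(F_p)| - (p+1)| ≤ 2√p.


Affine points = {(0, 7), (0, 12), (1, 9), (1, 10), (2, 9), (2, 10), (3, 6), (3, 13), (4, 3), (4, 16), (5, 5), (5, 14), (7, 1), (7, 18), (8, 7), (8, 12), (11, 7), (11, 12), (14, 4), (14, 15), (16, 9), (16, 10), (17, 6), (17, 13), (18, 6), (18, 13)}; affine count = 26; |E(F_19)| = 27.

Discriminant check: Δ ∝ 4a³ + 27b² = 4·12³ + 27·11² = 4·1728 + 27·121 ≡ 14 (mod 19). Nonzero ⇒ E is nonsingular.
For each x ∈ F_19, compute rhs = x³ + 12·x + 11 mod 19, then count y ∈ F_19 with y² ≡ rhs.
  x = 0: rhs = 11, matching y values: 7, 12 (2 points).
  x = 1: rhs = 5, matching y values: 9, 10 (2 points).
  x = 2: rhs = 5, matching y values: 9, 10 (2 points).
  x = 3: rhs = 17, matching y values: 6, 13 (2 points).
  x = 4: rhs = 9, matching y values: 3, 16 (2 points).
  x = 5: rhs = 6, matching y values: 5, 14 (2 points).
  x = 6: rhs = 14, matching y values: none (0 points).
  x = 7: rhs = 1, matching y values: 1, 18 (2 points).
  x = 8: rhs = 11, matching y values: 7, 12 (2 points).
  x = 9: rhs = 12, matching y values: none (0 points).
  x = 10: rhs = 10, matching y values: none (0 points).
  x = 11: rhs = 11, matching y values: 7, 12 (2 points).
  x = 12: rhs = 2, matching y values: none (0 points).
  x = 13: rhs = 8, matching y values: none (0 points).
  x = 14: rhs = 16, matching y values: 4, 15 (2 points).
  x = 15: rhs = 13, matching y values: none (0 points).
  x = 16: rhs = 5, matching y values: 9, 10 (2 points).
  x = 17: rhs = 17, matching y values: 6, 13 (2 points).
  x = 18: rhs = 17, matching y values: 6, 13 (2 points).
Total affine count: 26.
Full point count |E(F_19)| = 26 + 1 = 27.
Hasse bound: |27 − (19+1)| = |7| = 7 ≤ 2√19 ≈ 8.7178 ✓.


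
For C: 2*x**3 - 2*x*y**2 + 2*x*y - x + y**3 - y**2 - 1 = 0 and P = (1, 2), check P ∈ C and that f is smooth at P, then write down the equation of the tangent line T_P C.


Tangent line at P: x + 2*y - 5 = 0.

Step 1: f(1, 2) = 0, so P lies on C.
Step 2: partial derivatives
  f_x(x, y) = 6*x**2 - 2*y**2 + 2*y - 1, f_y(x, y) = -4*x*y + 2*x + 3*y**2 - 2*y.
  f_x(P) = 1, f_y(P) = 2 (gradient nonzero, so P is smooth).
Step 3: tangent line at P: 1·(x − 1) + 2·(y − 2) = 0.
Expanding: x + 2*y - 5 = 0.


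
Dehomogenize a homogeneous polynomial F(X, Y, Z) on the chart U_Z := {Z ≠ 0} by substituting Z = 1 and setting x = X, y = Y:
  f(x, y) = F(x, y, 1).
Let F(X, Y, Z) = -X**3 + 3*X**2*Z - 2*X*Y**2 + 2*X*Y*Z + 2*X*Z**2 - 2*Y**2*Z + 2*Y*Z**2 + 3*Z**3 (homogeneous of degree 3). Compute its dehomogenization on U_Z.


f(x, y) = -x**3 + 3*x**2 - 2*x*y**2 + 2*x*y + 2*x - 2*y**2 + 2*y + 3

On U_Z we set Z = 1. Each monomial c·X^i·Y^j·Z^k in F becomes c·x^i·y^j·1^k = c·x^i·y^j.
Substituting Z = 1: F(X, Y, 1) = -x**3 + 3*x**2 - 2*x*y**2 + 2*x*y + 2*x - 2*y**2 + 2*y + 3.
Note: deg(f) ≤ deg(F) = 3; strict inequality happens when F is divisible by Z (lost terms).


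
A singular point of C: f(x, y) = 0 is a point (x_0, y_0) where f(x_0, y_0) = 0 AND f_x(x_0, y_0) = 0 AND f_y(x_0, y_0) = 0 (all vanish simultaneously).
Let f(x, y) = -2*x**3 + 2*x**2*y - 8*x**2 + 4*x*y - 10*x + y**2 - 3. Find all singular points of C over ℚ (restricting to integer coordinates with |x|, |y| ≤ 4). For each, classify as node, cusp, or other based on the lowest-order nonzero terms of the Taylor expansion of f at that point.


Singular points: {(-1, 1)}; classification: cusp.

Compute partial derivatives:
  f_x = -6*x**2 + 4*x*y - 16*x + 4*y - 10.
  f_y = 2*x**2 + 4*x + 2*y.
Scan x_0 ∈ {−4, ..., 4}. For each x_0, f_y(x_0, y) is a polynomial in y; find its integer roots y ∈ {−4, ..., 4}, then test f_x and f at those candidates.
  x = -4: f_y(-4, y) = 2*y + 16; no integer root y with |y| ≤ 4.
  x = -3: f_y(-3, y) = 2*y + 6; vanishes at y ∈ {-3}. (-3, -3): f_x = 8 ≠ 0.
  x = -2: f_y(-2, y) = 2*y; vanishes at y ∈ {0}. (-2, 0): f_x = -2 ≠ 0.
  x = -1: f_y(-1, y) = 2*y - 2; vanishes at y ∈ {1}. (-1, 1): f_x = 0, f = 0 — SINGULAR.
  x = 0: f_y(0, y) = 2*y; vanishes at y ∈ {0}. (0, 0): f_x = -10 ≠ 0.
  x = 1: f_y(1, y) = 2*y + 6; vanishes at y ∈ {-3}. (1, -3): f_x = -56 ≠ 0.
  x = 2: f_y(2, y) = 2*y + 16; no integer root y with |y| ≤ 4.
  x = 3: f_y(3, y) = 2*y + 30; no integer root y with |y| ≤ 4.
  x = 4: f_y(4, y) = 2*y + 48; no integer root y with |y| ≤ 4.
Only singular point on the grid: (-1, 1).
Classify: substitute x = -1 + u, y = 1 + v and expand: f = -2*u**3 + 2*u**2*v + v**2.
No constant or linear terms (consistent with a singular point). Quadratic part: v**2. Cubic part: -2*u**3 + 2*u**2*v.
The quadratic part v**2 is a perfect square, so there is a single (double) tangent line v = 0, i.e. y = 1. Restricting the cubic part to that line (v = 0) leaves -2*u**3 ≠ 0, so f is not divisible by v and the branch is v² ≈ 2*u**3 to lowest order — this is a cusp.
Classification: cusp.


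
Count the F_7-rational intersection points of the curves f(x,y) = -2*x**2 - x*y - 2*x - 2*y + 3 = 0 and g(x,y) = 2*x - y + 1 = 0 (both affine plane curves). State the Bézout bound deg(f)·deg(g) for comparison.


Common zeros: {(3, 0), (4, 2)}; count = 2; Bézout bound = 2.

deg(f) = 2, deg(g) = 1, so Bézout bound = 2.
Scan x ∈ F_7. For each x, list the y ∈ F_7 with f(x, y) ≡ 0 and those with g(x, y) ≡ 0 (mod 7); the common zeros in that column are the intersection.
  x = 0: f ≡ 0 at y ∈ {5}; g ≡ 0 at y ∈ {1}; common: ∅.
  x = 1: f ≡ 0 at y ∈ {2}; g ≡ 0 at y ∈ {3}; common: ∅.
  x = 2: f ≡ 0 at y ∈ {3}; g ≡ 0 at y ∈ {5}; common: ∅.
  x = 3: f ≡ 0 at y ∈ {0}; g ≡ 0 at y ∈ {0}; common: {0}.
  x = 4: f ≡ 0 at y ∈ {2}; g ≡ 0 at y ∈ {2}; common: {2}.
  x = 5: f ≡ 0 at y ∈ ∅; g ≡ 0 at y ∈ {4}; common: ∅.
  x = 6: f ≡ 0 at y ∈ {3}; g ≡ 0 at y ∈ {6}; common: ∅.
Collecting: common zeros = {(3, 0), (4, 2)}, so the count is 2.
Comparison with the Bézout bound: 2 ≤ 2 = deg(f)·deg(g), as expected for curves with no common component (the bound is attained).


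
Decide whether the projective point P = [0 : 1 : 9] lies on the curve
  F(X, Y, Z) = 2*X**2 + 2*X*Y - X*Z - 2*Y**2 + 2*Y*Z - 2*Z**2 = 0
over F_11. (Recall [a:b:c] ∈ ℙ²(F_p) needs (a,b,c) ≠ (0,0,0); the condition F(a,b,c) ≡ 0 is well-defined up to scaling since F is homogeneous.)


F(0,1,9) ≡ 8 (mod 11); P is NOT on the curve.

Evaluate F(0, 1, 9) term-by-term (mod 11).
  2*X**2 ↦ 2·0·1·1 = 0
  2*X*Y ↦ 2·0·1·1 = 0
  -X*Z ↦ -1·0·1·9 = 0
  -2*Y**2 ↦ -2·1·1·1 = -2
  2*Y*Z ↦ 2·1·1·9 = 18
  -2*Z**2 ↦ -2·1·1·81 = -162
Sum: F(0, 1, 9) = (0) + (0) + (0) + (-2) + (18) + (-162) = -146.
Reducing mod 11: -146 ≡ 8 (mod 11).
Since F(a, b, c) ≡ 8 ≠ 0 (mod 11), P does NOT lie on the curve.


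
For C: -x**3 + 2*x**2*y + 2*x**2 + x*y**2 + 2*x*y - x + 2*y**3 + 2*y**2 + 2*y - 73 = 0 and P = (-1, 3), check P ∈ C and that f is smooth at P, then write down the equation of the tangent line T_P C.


Tangent line at P: -5*x + 62*y - 191 = 0.

Step 1: f(-1, 3) = 0, so P lies on C.
Step 2: partial derivatives
  f_x(x, y) = -3*x**2 + 4*x*y + 4*x + y**2 + 2*y - 1, f_y(x, y) = 2*x**2 + 2*x*y + 2*x + 6*y**2 + 4*y + 2.
  f_x(P) = -5, f_y(P) = 62 (gradient nonzero, so P is smooth).
Step 3: tangent line at P: -5·(x − -1) + 62·(y − 3) = 0.
Expanding: -5*x + 62*y - 191 = 0.


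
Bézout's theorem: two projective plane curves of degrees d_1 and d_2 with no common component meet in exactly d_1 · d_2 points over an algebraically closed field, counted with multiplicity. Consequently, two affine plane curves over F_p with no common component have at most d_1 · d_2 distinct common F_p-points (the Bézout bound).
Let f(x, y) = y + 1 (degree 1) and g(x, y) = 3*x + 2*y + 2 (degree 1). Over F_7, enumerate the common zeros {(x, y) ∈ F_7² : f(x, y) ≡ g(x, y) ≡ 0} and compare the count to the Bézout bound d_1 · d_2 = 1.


Common zeros: {(0, 6)}; count = 1; Bézout bound = 1.

deg(f) = 1, deg(g) = 1, so Bézout bound = 1.
Scan x ∈ F_7. For each x, list the y ∈ F_7 with f(x, y) ≡ 0 and those with g(x, y) ≡ 0 (mod 7); the common zeros in that column are the intersection.
  x = 0: f ≡ 0 at y ∈ {6}; g ≡ 0 at y ∈ {6}; common: {6}.
  x = 1: f ≡ 0 at y ∈ {6}; g ≡ 0 at y ∈ {1}; common: ∅.
  x = 2: f ≡ 0 at y ∈ {6}; g ≡ 0 at y ∈ {3}; common: ∅.
  x = 3: f ≡ 0 at y ∈ {6}; g ≡ 0 at y ∈ {5}; common: ∅.
  x = 4: f ≡ 0 at y ∈ {6}; g ≡ 0 at y ∈ {0}; common: ∅.
  x = 5: f ≡ 0 at y ∈ {6}; g ≡ 0 at y ∈ {2}; common: ∅.
  x = 6: f ≡ 0 at y ∈ {6}; g ≡ 0 at y ∈ {4}; common: ∅.
Collecting: common zeros = {(0, 6)}, so the count is 1.
Comparison with the Bézout bound: 1 ≤ 1 = deg(f)·deg(g), as expected for curves with no common component (the bound is attained).


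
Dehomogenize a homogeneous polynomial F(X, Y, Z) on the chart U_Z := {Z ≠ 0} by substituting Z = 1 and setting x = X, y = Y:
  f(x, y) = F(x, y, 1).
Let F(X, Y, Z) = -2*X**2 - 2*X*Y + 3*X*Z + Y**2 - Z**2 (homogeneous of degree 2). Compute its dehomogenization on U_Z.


f(x, y) = -2*x**2 - 2*x*y + 3*x + y**2 - 1

On U_Z we set Z = 1. Each monomial c·X^i·Y^j·Z^k in F becomes c·x^i·y^j·1^k = c·x^i·y^j.
Substituting Z = 1: F(X, Y, 1) = -2*x**2 - 2*x*y + 3*x + y**2 - 1.
Note: deg(f) ≤ deg(F) = 2; strict inequality happens when F is divisible by Z (lost terms).


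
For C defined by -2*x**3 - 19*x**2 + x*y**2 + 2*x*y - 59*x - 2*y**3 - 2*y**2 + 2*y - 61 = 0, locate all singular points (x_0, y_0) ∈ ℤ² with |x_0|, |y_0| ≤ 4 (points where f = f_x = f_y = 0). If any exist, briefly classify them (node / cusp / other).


Singular points: {(-3, -1)}; classification: node.

Compute partial derivatives:
  f_x = -6*x**2 - 38*x + y**2 + 2*y - 59.
  f_y = 2*x*y + 2*x - 6*y**2 - 4*y + 2.
Scan x_0 ∈ {−4, ..., 4}. For each x_0, f_y(x_0, y) is a polynomial in y; find its integer roots y ∈ {−4, ..., 4}, then test f_x and f at those candidates.
  x = -4: f_y(-4, y) = -6*y**2 - 12*y - 6; vanishes at y ∈ {-1}. (-4, -1): f_x = -4 ≠ 0.
  x = -3: f_y(-3, y) = -6*y**2 - 10*y - 4; vanishes at y ∈ {-1}. (-3, -1): f_x = 0, f = 0 — SINGULAR.
  x = -2: f_y(-2, y) = -6*y**2 - 8*y - 2; vanishes at y ∈ {-1}. (-2, -1): f_x = -8 ≠ 0.
  x = -1: f_y(-1, y) = -6*y**2 - 6*y; vanishes at y ∈ {-1, 0}. (-1, -1): f_x = -28 ≠ 0; (-1, 0): f_x = -27 ≠ 0.
  x = 0: f_y(0, y) = -6*y**2 - 4*y + 2; vanishes at y ∈ {-1}. (0, -1): f_x = -60 ≠ 0.
  x = 1: f_y(1, y) = -6*y**2 - 2*y + 4; vanishes at y ∈ {-1}. (1, -1): f_x = -104 ≠ 0.
  x = 2: f_y(2, y) = 6 - 6*y**2; vanishes at y ∈ {-1, 1}. (2, -1): f_x = -160 ≠ 0; (2, 1): f_x = -156 ≠ 0.
  x = 3: f_y(3, y) = -6*y**2 + 2*y + 8; vanishes at y ∈ {-1}. (3, -1): f_x = -228 ≠ 0.
  x = 4: f_y(4, y) = -6*y**2 + 4*y + 10; vanishes at y ∈ {-1}. (4, -1): f_x = -308 ≠ 0.
Only singular point on the grid: (-3, -1).
Classify: substitute x = -3 + u, y = -1 + v and expand: f = -2*u**3 - u**2 + u*v**2 - 2*v**3 + v**2.
No constant or linear terms (consistent with a singular point). Quadratic part: -u**2 + v**2. Cubic part: -2*u**3 + u*v**2 - 2*v**3.
The quadratic part v**2 - u**2 = (v − u)(v + u) splits into two distinct linear factors, so there are two distinct tangent lines y − -1 = ±(x − -3) — this is a node (ordinary double point).
Classification: node.


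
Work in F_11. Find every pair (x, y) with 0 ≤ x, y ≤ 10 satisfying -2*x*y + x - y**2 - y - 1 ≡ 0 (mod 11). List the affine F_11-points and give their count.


Affine F_11-points: {(1, 0), (1, 8), (4, 3), (4, 10), (5, 2), (5, 9), (8, 1), (8, 4), (10, 5), (10, 7)}; count = 10.

For each of the 121 pairs (x, y) ∈ F_11², evaluate f(x, y) mod 11. Record the zeros.
  x = 0: [0↦10, 1↦8, 2↦4, 3↦9, 4↦1, 5↦2, 6↦1, 7↦9, 8↦4, 9↦8, 10↦10]  zeros at y ∈ ∅
  x = 1: [0↦0, 1↦7, 2↦1, 3↦4, 4↦5, 5↦4, 6↦1, 7↦7, 8↦0, 9↦2, 10↦2]  zeros at y ∈ {0, 8}
  x = 2: [0↦1, 1↦6, 2↦9, 3↦10, 4↦9, 5↦6, 6↦1, 7↦5, 8↦7, 9↦7, 10↦5]  zeros at y ∈ ∅
  x = 3: [0↦2, 1↦5, 2↦6, 3↦5, 4↦2, 5↦8, 6↦1, 7↦3, 8↦3, 9↦1, 10↦8]  zeros at y ∈ ∅
  x = 4: [0↦3, 1↦4, 2↦3, 3↦0, 4↦6, 5↦10, 6↦1, 7↦1, 8↦10, 9↦6, 10↦0]  zeros at y ∈ {3, 10}
  x = 5: [0↦4, 1↦3, 2↦0, 3↦6, 4↦10, 5↦1, 6↦1, 7↦10, 8↦6, 9↦0, 10↦3]  zeros at y ∈ {2, 9}
  x = 6: [0↦5, 1↦2, 2↦8, 3↦1, 4↦3, 5↦3, 6↦1, 7↦8, 8↦2, 9↦5, 10↦6]  zeros at y ∈ ∅
  x = 7: [0↦6, 1↦1, 2↦5, 3↦7, 4↦7, 5↦5, 6↦1, 7↦6, 8↦9, 9↦10, 10↦9]  zeros at y ∈ ∅
  x = 8: [0↦7, 1↦0, 2↦2, 3↦2, 4↦0, 5↦7, 6↦1, 7↦4, 8↦5, 9↦4, 10↦1]  zeros at y ∈ {1, 4}
  x = 9: [0↦8, 1↦10, 2↦10, 3↦8, 4↦4, 5↦9, 6↦1, 7↦2, 8↦1, 9↦9, 10↦4]  zeros at y ∈ ∅
  x = 10: [0↦9, 1↦9, 2↦7, 3↦3, 4↦8, 5↦0, 6↦1, 7↦0, 8↦8, 9↦3, 10↦7]  zeros at y ∈ {5, 7}
Collecting zeros: affine points = {(1, 0), (1, 8), (4, 3), (4, 10), (5, 2), (5, 9), (8, 1), (8, 4), (10, 5), (10, 7)}.
Total count |C(F_11)_aff| = 10.


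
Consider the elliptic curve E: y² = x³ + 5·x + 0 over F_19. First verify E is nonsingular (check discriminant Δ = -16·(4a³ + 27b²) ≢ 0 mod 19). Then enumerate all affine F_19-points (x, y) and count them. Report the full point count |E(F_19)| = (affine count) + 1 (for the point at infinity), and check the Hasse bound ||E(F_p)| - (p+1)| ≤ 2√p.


Affine points = {(0, 0), (1, 5), (1, 14), (3, 2), (3, 17), (5, 6), (5, 13), (7, 6), (7, 13), (8, 1), (8, 18), (10, 9), (10, 10), (13, 1), (13, 18), (15, 7), (15, 12), (17, 1), (17, 18)}; affine count = 19; |E(F_19)| = 20.

Discriminant check: Δ ∝ 4a³ + 27b² = 4·5³ + 27·0² = 4·125 + 27·0 ≡ 6 (mod 19). Nonzero ⇒ E is nonsingular.
For each x ∈ F_19, compute rhs = x³ + 5·x + 0 mod 19, then count y ∈ F_19 with y² ≡ rhs.
  x = 0: rhs = 0, matching y values: 0 (1 points).
  x = 1: rhs = 6, matching y values: 5, 14 (2 points).
  x = 2: rhs = 18, matching y values: none (0 points).
  x = 3: rhs = 4, matching y values: 2, 17 (2 points).
  x = 4: rhs = 8, matching y values: none (0 points).
  x = 5: rhs = 17, matching y values: 6, 13 (2 points).
  x = 6: rhs = 18, matching y values: none (0 points).
  x = 7: rhs = 17, matching y values: 6, 13 (2 points).
  x = 8: rhs = 1, matching y values: 1, 18 (2 points).
  x = 9: rhs = 14, matching y values: none (0 points).
  x = 10: rhs = 5, matching y values: 9, 10 (2 points).
  x = 11: rhs = 18, matching y values: none (0 points).
  x = 12: rhs = 2, matching y values: none (0 points).
  x = 13: rhs = 1, matching y values: 1, 18 (2 points).
  x = 14: rhs = 2, matching y values: none (0 points).
  x = 15: rhs = 11, matching y values: 7, 12 (2 points).
  x = 16: rhs = 15, matching y values: none (0 points).
  x = 17: rhs = 1, matching y values: 1, 18 (2 points).
  x = 18: rhs = 13, matching y values: none (0 points).
Total affine count: 19.
Full point count |E(F_19)| = 19 + 1 = 20.
Hasse bound: |20 − (19+1)| = |0| = 0 ≤ 2√19 ≈ 8.7178 ✓.


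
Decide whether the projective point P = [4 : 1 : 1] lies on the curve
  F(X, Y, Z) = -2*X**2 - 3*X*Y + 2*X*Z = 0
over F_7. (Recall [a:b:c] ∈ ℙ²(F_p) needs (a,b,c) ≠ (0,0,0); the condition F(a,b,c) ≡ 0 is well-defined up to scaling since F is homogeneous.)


F(4,1,1) ≡ 6 (mod 7); P is NOT on the curve.

Evaluate F(4, 1, 1) term-by-term (mod 7).
  -2*X**2 ↦ -2·16·1·1 = -32
  -3*X*Y ↦ -3·4·1·1 = -12
  2*X*Z ↦ 2·4·1·1 = 8
Sum: F(4, 1, 1) = (-32) + (-12) + (8) = -36.
Reducing mod 7: -36 ≡ 6 (mod 7).
Since F(a, b, c) ≡ 6 ≠ 0 (mod 7), P does NOT lie on the curve.


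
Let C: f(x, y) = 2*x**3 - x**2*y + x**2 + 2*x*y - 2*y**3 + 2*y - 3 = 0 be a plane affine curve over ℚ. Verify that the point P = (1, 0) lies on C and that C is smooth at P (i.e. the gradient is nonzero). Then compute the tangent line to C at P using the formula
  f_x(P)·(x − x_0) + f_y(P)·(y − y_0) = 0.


Tangent line at P: 8*x + 3*y - 8 = 0.

Step 1: f(1, 0) = 0, so P lies on C.
Step 2: partial derivatives
  f_x(x, y) = 6*x**2 - 2*x*y + 2*x + 2*y, f_y(x, y) = -x**2 + 2*x - 6*y**2 + 2.
  f_x(P) = 8, f_y(P) = 3 (gradient nonzero, so P is smooth).
Step 3: tangent line at P: 8·(x − 1) + 3·(y − 0) = 0.
Expanding: 8*x + 3*y - 8 = 0.


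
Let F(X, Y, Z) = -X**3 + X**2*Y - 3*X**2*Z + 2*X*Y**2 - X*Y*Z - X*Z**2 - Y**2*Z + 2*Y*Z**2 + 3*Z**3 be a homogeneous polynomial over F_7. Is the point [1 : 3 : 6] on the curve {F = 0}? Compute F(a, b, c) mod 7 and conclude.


F(1,3,6) ≡ 2 (mod 7); P is NOT on the curve.

Evaluate F(1, 3, 6) term-by-term (mod 7).
  -X**3 ↦ -1·1·1·1 = -1
  X**2*Y ↦ 1·1·3·1 = 3
  -3*X**2*Z ↦ -3·1·1·6 = -18
  2*X*Y**2 ↦ 2·1·9·1 = 18
  -X*Y*Z ↦ -1·1·3·6 = -18
  -X*Z**2 ↦ -1·1·1·36 = -36
  -Y**2*Z ↦ -1·1·9·6 = -54
  2*Y*Z**2 ↦ 2·1·3·36 = 216
  3*Z**3 ↦ 3·1·1·216 = 648
Sum: F(1, 3, 6) = (-1) + (3) + (-18) + (18) + (-18) + (-36) + (-54) + (216) + (648) = 758.
Reducing mod 7: 758 ≡ 2 (mod 7).
Since F(a, b, c) ≡ 2 ≠ 0 (mod 7), P does NOT lie on the curve.


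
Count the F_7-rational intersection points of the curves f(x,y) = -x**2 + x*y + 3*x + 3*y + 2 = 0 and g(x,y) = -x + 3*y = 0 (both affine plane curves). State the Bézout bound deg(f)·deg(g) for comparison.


Common zeros: ∅; count = 0; Bézout bound = 2.

deg(f) = 2, deg(g) = 1, so Bézout bound = 2.
Scan x ∈ F_7. For each x, list the y ∈ F_7 with f(x, y) ≡ 0 and those with g(x, y) ≡ 0 (mod 7); the common zeros in that column are the intersection.
  x = 0: f ≡ 0 at y ∈ {4}; g ≡ 0 at y ∈ {0}; common: ∅.
  x = 1: f ≡ 0 at y ∈ {6}; g ≡ 0 at y ∈ {5}; common: ∅.
  x = 2: f ≡ 0 at y ∈ {2}; g ≡ 0 at y ∈ {3}; common: ∅.
  x = 3: f ≡ 0 at y ∈ {2}; g ≡ 0 at y ∈ {1}; common: ∅.
  x = 4: f ≡ 0 at y ∈ ∅; g ≡ 0 at y ∈ {6}; common: ∅.
  x = 5: f ≡ 0 at y ∈ {1}; g ≡ 0 at y ∈ {4}; common: ∅.
  x = 6: f ≡ 0 at y ∈ {1}; g ≡ 0 at y ∈ {2}; common: ∅.
Collecting: common zeros = ∅, so the count is 0.
Comparison with the Bézout bound: 0 ≤ 2 = deg(f)·deg(g), as expected for curves with no common component (the affine F_7-count falls short of the bound because intersections may lie at infinity, over extension fields, or carry multiplicity).


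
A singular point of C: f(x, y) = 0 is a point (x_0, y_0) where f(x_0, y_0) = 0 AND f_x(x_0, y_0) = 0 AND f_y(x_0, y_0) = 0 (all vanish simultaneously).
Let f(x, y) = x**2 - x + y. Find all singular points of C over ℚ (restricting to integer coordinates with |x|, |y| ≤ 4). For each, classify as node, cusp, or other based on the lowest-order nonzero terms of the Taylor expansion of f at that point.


No singular points in the scanned grid; C is smooth there.

Compute partial derivatives:
  f_x = 2*x - 1.
  f_y = 1.
f_y = 1 is a nonzero constant, so f_y never vanishes: no point (x, y) can satisfy f = f_x = f_y = 0. In particular no (x, y) ∈ {−4, ..., 4}² is singular; the curve is smooth.


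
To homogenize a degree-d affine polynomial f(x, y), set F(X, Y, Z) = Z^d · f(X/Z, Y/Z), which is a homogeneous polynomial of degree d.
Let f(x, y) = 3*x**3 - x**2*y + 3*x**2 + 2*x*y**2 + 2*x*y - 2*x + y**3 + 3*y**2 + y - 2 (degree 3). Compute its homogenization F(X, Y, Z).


F(X, Y, Z) = 3*X**3 - X**2*Y + 3*X**2*Z + 2*X*Y**2 + 2*X*Y*Z - 2*X*Z**2 + Y**3 + 3*Y**2*Z + Y*Z**2 - 2*Z**3

deg(f) = 3.
Substitute x = X/Z, y = Y/Z into f, then multiply by Z^3.
  monomial 3·x^3·y^0 ↦ 3·X^3·Y^0·Z^0.
  monomial -1·x^2·y^1 ↦ -1·X^2·Y^1·Z^0.
  monomial 3·x^2·y^0 ↦ 3·X^2·Y^0·Z^1.
  monomial 2·x^1·y^2 ↦ 2·X^1·Y^2·Z^0.
  monomial 2·x^1·y^1 ↦ 2·X^1·Y^1·Z^1.
  monomial -2·x^1·y^0 ↦ -2·X^1·Y^0·Z^2.
  monomial 1·x^0·y^3 ↦ 1·X^0·Y^3·Z^0.
  monomial 3·x^0·y^2 ↦ 3·X^0·Y^2·Z^1.
  monomial 1·x^0·y^1 ↦ 1·X^0·Y^1·Z^2.
  monomial -2·x^0·y^0 ↦ -2·X^0·Y^0·Z^3.
Collecting: F(X, Y, Z) = 3*X**3 - X**2*Y + 3*X**2*Z + 2*X*Y**2 + 2*X*Y*Z - 2*X*Z**2 + Y**3 + 3*Y**2*Z + Y*Z**2 - 2*Z**3.


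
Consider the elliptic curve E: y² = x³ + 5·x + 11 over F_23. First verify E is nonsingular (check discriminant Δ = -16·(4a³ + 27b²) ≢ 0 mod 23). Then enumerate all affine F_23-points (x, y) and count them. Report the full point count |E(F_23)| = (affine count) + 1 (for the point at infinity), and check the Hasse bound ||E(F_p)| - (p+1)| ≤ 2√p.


Affine points = {(2, 11), (2, 12), (4, 7), (4, 16), (5, 0), (6, 2), (6, 21), (9, 7), (9, 16), (10, 7), (10, 16), (16, 1), (16, 22), (17, 8), (17, 15), (21, 4), (21, 19)}; affine count = 17; |E(F_23)| = 18.

Discriminant check: Δ ∝ 4a³ + 27b² = 4·5³ + 27·11² = 4·125 + 27·121 ≡ 18 (mod 23). Nonzero ⇒ E is nonsingular.
For each x ∈ F_23, compute rhs = x³ + 5·x + 11 mod 23, then count y ∈ F_23 with y² ≡ rhs.
  x = 0: rhs = 11, matching y values: none (0 points).
  x = 1: rhs = 17, matching y values: none (0 points).
  x = 2: rhs = 6, matching y values: 11, 12 (2 points).
  x = 3: rhs = 7, matching y values: none (0 points).
  x = 4: rhs = 3, matching y values: 7, 16 (2 points).
  x = 5: rhs = 0, matching y values: 0 (1 points).
  x = 6: rhs = 4, matching y values: 2, 21 (2 points).
  x = 7: rhs = 21, matching y values: none (0 points).
  x = 8: rhs = 11, matching y values: none (0 points).
  x = 9: rhs = 3, matching y values: 7, 16 (2 points).
  x = 10: rhs = 3, matching y values: 7, 16 (2 points).
  x = 11: rhs = 17, matching y values: none (0 points).
  x = 12: rhs = 5, matching y values: none (0 points).
  x = 13: rhs = 19, matching y values: none (0 points).
  x = 14: rhs = 19, matching y values: none (0 points).
  x = 15: rhs = 11, matching y values: none (0 points).
  x = 16: rhs = 1, matching y values: 1, 22 (2 points).
  x = 17: rhs = 18, matching y values: 8, 15 (2 points).
  x = 18: rhs = 22, matching y values: none (0 points).
  x = 19: rhs = 19, matching y values: none (0 points).
  x = 20: rhs = 15, matching y values: none (0 points).
  x = 21: rhs = 16, matching y values: 4, 19 (2 points).
  x = 22: rhs = 5, matching y values: none (0 points).
Total affine count: 17.
Full point count |E(F_23)| = 17 + 1 = 18.
Hasse bound: |18 − (23+1)| = |-6| = 6 ≤ 2√23 ≈ 9.5917 ✓.


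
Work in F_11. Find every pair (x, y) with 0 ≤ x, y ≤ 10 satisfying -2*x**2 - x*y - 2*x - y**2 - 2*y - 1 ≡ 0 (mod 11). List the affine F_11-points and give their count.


Affine F_11-points: {(0, 10), (1, 4), (4, 7), (4, 9), (5, 5), (5, 10), (7, 4), (7, 9), (8, 5), (8, 7)}; count = 10.

For each of the 121 pairs (x, y) ∈ F_11², evaluate f(x, y) mod 11. Record the zeros.
  x = 0: [0↦10, 1↦7, 2↦2, 3↦6, 4↦8, 5↦8, 6↦6, 7↦2, 8↦7, 9↦10, 10↦0]  zeros at y ∈ {10}
  x = 1: [0↦6, 1↦2, 2↦7, 3↦10, 4↦0, 5↦10, 6↦7, 7↦2, 8↦6, 9↦8, 10↦8]  zeros at y ∈ {4}
  x = 2: [0↦9, 1↦4, 2↦8, 3↦10, 4↦10, 5↦8, 6↦4, 7↦9, 8↦1, 9↦2, 10↦1]  zeros at y ∈ ∅
  x = 3: [0↦8, 1↦2, 2↦5, 3↦6, 4↦5, 5↦2, 6↦8, 7↦1, 8↦3, 9↦3, 10↦1]  zeros at y ∈ ∅
  x = 4: [0↦3, 1↦7, 2↦9, 3↦9, 4↦7, 5↦3, 6↦8, 7↦0, 8↦1, 9↦0, 10↦8]  zeros at y ∈ {7, 9}
  x = 5: [0↦5, 1↦8, 2↦9, 3↦8, 4↦5, 5↦0, 6↦4, 7↦6, 8↦6, 9↦4, 10↦0]  zeros at y ∈ {5, 10}
  x = 6: [0↦3, 1↦5, 2↦5, 3↦3, 4↦10, 5↦4, 6↦7, 7↦8, 8↦7, 9↦4, 10↦10]  zeros at y ∈ ∅
  x = 7: [0↦8, 1↦9, 2↦8, 3↦5, 4↦0, 5↦4, 6↦6, 7↦6, 8↦4, 9↦0, 10↦5]  zeros at y ∈ {4, 9}
  x = 8: [0↦9, 1↦9, 2↦7, 3↦3, 4↦8, 5↦0, 6↦1, 7↦0, 8↦8, 9↦3, 10↦7]  zeros at y ∈ {5, 7}
  x = 9: [0↦6, 1↦5, 2↦2, 3↦8, 4↦1, 5↦3, 6↦3, 7↦1, 8↦8, 9↦2, 10↦5]  zeros at y ∈ ∅
  x = 10: [0↦10, 1↦8, 2↦4, 3↦9, 4↦1, 5↦2, 6↦1, 7↦9, 8↦4, 9↦8, 10↦10]  zeros at y ∈ ∅
Collecting zeros: affine points = {(0, 10), (1, 4), (4, 7), (4, 9), (5, 5), (5, 10), (7, 4), (7, 9), (8, 5), (8, 7)}.
Total count |C(F_11)_aff| = 10.


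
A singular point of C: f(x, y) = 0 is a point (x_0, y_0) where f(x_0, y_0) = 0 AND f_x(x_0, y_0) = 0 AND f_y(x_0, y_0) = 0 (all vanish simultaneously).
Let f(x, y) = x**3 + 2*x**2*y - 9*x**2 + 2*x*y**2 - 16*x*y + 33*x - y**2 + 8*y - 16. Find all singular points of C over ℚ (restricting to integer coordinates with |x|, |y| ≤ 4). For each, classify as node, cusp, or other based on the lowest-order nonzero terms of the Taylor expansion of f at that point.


Singular points: {(1, 3)}; classification: cusp.

Compute partial derivatives:
  f_x = 3*x**2 + 4*x*y - 18*x + 2*y**2 - 16*y + 33.
  f_y = 2*x**2 + 4*x*y - 16*x - 2*y + 8.
Scan x_0 ∈ {−4, ..., 4}. For each x_0, f_y(x_0, y) is a polynomial in y; find its integer roots y ∈ {−4, ..., 4}, then test f_x and f at those candidates.
  x = -4: f_y(-4, y) = 104 - 18*y; no integer root y with |y| ≤ 4.
  x = -3: f_y(-3, y) = 74 - 14*y; no integer root y with |y| ≤ 4.
  x = -2: f_y(-2, y) = 48 - 10*y; no integer root y with |y| ≤ 4.
  x = -1: f_y(-1, y) = 26 - 6*y; no integer root y with |y| ≤ 4.
  x = 0: f_y(0, y) = 8 - 2*y; vanishes at y ∈ {4}. (0, 4): f_x = 1 ≠ 0.
  x = 1: f_y(1, y) = 2*y - 6; vanishes at y ∈ {3}. (1, 3): f_x = 0, f = 0 — SINGULAR.
  x = 2: f_y(2, y) = 6*y - 16; no integer root y with |y| ≤ 4.
  x = 3: f_y(3, y) = 10*y - 22; no integer root y with |y| ≤ 4.
  x = 4: f_y(4, y) = 14*y - 24; no integer root y with |y| ≤ 4.
Only singular point on the grid: (1, 3).
Classify: substitute x = 1 + u, y = 3 + v and expand: f = u**3 + 2*u**2*v + 2*u*v**2 + v**2.
No constant or linear terms (consistent with a singular point). Quadratic part: v**2. Cubic part: u**3 + 2*u**2*v + 2*u*v**2.
The quadratic part v**2 is a perfect square, so there is a single (double) tangent line v = 0, i.e. y = 3. Restricting the cubic part to that line (v = 0) leaves u**3 ≠ 0, so f is not divisible by v and the branch is v² ≈ -u**3 to lowest order — this is a cusp.
Classification: cusp.


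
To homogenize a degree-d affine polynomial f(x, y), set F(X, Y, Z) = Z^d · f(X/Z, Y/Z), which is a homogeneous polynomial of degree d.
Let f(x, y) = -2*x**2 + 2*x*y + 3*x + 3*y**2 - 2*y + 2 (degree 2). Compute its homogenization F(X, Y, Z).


F(X, Y, Z) = -2*X**2 + 2*X*Y + 3*X*Z + 3*Y**2 - 2*Y*Z + 2*Z**2

deg(f) = 2.
Substitute x = X/Z, y = Y/Z into f, then multiply by Z^2.
  monomial -2·x^2·y^0 ↦ -2·X^2·Y^0·Z^0.
  monomial 2·x^1·y^1 ↦ 2·X^1·Y^1·Z^0.
  monomial 3·x^1·y^0 ↦ 3·X^1·Y^0·Z^1.
  monomial 3·x^0·y^2 ↦ 3·X^0·Y^2·Z^0.
  monomial -2·x^0·y^1 ↦ -2·X^0·Y^1·Z^1.
  monomial 2·x^0·y^0 ↦ 2·X^0·Y^0·Z^2.
Collecting: F(X, Y, Z) = -2*X**2 + 2*X*Y + 3*X*Z + 3*Y**2 - 2*Y*Z + 2*Z**2.


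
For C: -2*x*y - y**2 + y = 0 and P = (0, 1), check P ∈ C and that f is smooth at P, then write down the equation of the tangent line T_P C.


Tangent line at P: -2*x - y + 1 = 0.

Step 1: f(0, 1) = 0, so P lies on C.
Step 2: partial derivatives
  f_x(x, y) = -2*y, f_y(x, y) = -2*x - 2*y + 1.
  f_x(P) = -2, f_y(P) = -1 (gradient nonzero, so P is smooth).
Step 3: tangent line at P: -2·(x − 0) + -1·(y − 1) = 0.
Expanding: -2*x - y + 1 = 0.


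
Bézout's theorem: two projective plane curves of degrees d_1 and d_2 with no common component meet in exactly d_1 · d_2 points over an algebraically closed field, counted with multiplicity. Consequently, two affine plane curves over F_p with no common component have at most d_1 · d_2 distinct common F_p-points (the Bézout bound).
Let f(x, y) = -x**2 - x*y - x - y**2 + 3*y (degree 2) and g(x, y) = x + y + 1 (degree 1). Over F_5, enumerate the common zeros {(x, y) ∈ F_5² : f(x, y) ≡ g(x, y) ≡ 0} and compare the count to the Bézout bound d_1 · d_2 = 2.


Common zeros: {(1, 3), (4, 0)}; count = 2; Bézout bound = 2.

deg(f) = 2, deg(g) = 1, so Bézout bound = 2.
Scan x ∈ F_5. For each x, list the y ∈ F_5 with f(x, y) ≡ 0 and those with g(x, y) ≡ 0 (mod 5); the common zeros in that column are the intersection.
  x = 0: f ≡ 0 at y ∈ {0, 3}; g ≡ 0 at y ∈ {4}; common: ∅.
  x = 1: f ≡ 0 at y ∈ {3, 4}; g ≡ 0 at y ∈ {3}; common: {3}.
  x = 2: f ≡ 0 at y ∈ ∅; g ≡ 0 at y ∈ {2}; common: ∅.
  x = 3: f ≡ 0 at y ∈ ∅; g ≡ 0 at y ∈ {1}; common: ∅.
  x = 4: f ≡ 0 at y ∈ {0, 4}; g ≡ 0 at y ∈ {0}; common: {0}.
Collecting: common zeros = {(1, 3), (4, 0)}, so the count is 2.
Comparison with the Bézout bound: 2 ≤ 2 = deg(f)·deg(g), as expected for curves with no common component (the bound is attained).


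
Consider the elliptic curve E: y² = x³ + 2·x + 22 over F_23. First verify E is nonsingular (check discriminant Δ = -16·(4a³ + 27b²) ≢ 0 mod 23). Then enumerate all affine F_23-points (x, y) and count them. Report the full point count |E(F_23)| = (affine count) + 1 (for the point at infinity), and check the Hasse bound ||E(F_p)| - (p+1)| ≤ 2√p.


Affine points = {(1, 5), (1, 18), (3, 3), (3, 20), (4, 5), (4, 18), (11, 8), (11, 15), (12, 7), (12, 16), (15, 0), (17, 1), (17, 22), (18, 5), (18, 18), (20, 9), (20, 14)}; affine count = 17; |E(F_23)| = 18.

Discriminant check: Δ ∝ 4a³ + 27b² = 4·2³ + 27·22² = 4·8 + 27·484 ≡ 13 (mod 23). Nonzero ⇒ E is nonsingular.
For each x ∈ F_23, compute rhs = x³ + 2·x + 22 mod 23, then count y ∈ F_23 with y² ≡ rhs.
  x = 0: rhs = 22, matching y values: none (0 points).
  x = 1: rhs = 2, matching y values: 5, 18 (2 points).
  x = 2: rhs = 11, matching y values: none (0 points).
  x = 3: rhs = 9, matching y values: 3, 20 (2 points).
  x = 4: rhs = 2, matching y values: 5, 18 (2 points).
  x = 5: rhs = 19, matching y values: none (0 points).
  x = 6: rhs = 20, matching y values: none (0 points).
  x = 7: rhs = 11, matching y values: none (0 points).
  x = 8: rhs = 21, matching y values: none (0 points).
  x = 9: rhs = 10, matching y values: none (0 points).
  x = 10: rhs = 7, matching y values: none (0 points).
  x = 11: rhs = 18, matching y values: 8, 15 (2 points).
  x = 12: rhs = 3, matching y values: 7, 16 (2 points).
  x = 13: rhs = 14, matching y values: none (0 points).
  x = 14: rhs = 11, matching y values: none (0 points).
  x = 15: rhs = 0, matching y values: 0 (1 points).
  x = 16: rhs = 10, matching y values: none (0 points).
  x = 17: rhs = 1, matching y values: 1, 22 (2 points).
  x = 18: rhs = 2, matching y values: 5, 18 (2 points).
  x = 19: rhs = 19, matching y values: none (0 points).
  x = 20: rhs = 12, matching y values: 9, 14 (2 points).
  x = 21: rhs = 10, matching y values: none (0 points).
  x = 22: rhs = 19, matching y values: none (0 points).
Total affine count: 17.
Full point count |E(F_23)| = 17 + 1 = 18.
Hasse bound: |18 − (23+1)| = |-6| = 6 ≤ 2√23 ≈ 9.5917 ✓.


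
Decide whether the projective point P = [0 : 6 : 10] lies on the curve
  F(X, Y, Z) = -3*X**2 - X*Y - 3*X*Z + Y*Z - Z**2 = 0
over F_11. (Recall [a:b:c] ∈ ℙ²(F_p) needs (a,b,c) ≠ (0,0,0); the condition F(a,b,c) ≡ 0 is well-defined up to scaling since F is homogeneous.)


F(0,6,10) ≡ 4 (mod 11); P is NOT on the curve.

Evaluate F(0, 6, 10) term-by-term (mod 11).
  -3*X**2 ↦ -3·0·1·1 = 0
  -X*Y ↦ -1·0·6·1 = 0
  -3*X*Z ↦ -3·0·1·10 = 0
  Y*Z ↦ 1·1·6·10 = 60
  -Z**2 ↦ -1·1·1·100 = -100
Sum: F(0, 6, 10) = (0) + (0) + (0) + (60) + (-100) = -40.
Reducing mod 11: -40 ≡ 4 (mod 11).
Since F(a, b, c) ≡ 4 ≠ 0 (mod 11), P does NOT lie on the curve.


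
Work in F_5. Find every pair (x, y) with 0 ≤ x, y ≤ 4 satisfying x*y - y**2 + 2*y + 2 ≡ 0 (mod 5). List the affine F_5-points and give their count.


Affine F_5-points: {(2, 1), (2, 3), (4, 2), (4, 4)}; count = 4.

For each of the 25 pairs (x, y) ∈ F_5², evaluate f(x, y) mod 5. Record the zeros.
  x = 0: [0↦2, 1↦3, 2↦2, 3↦4, 4↦4]  zeros at y ∈ ∅
  x = 1: [0↦2, 1↦4, 2↦4, 3↦2, 4↦3]  zeros at y ∈ ∅
  x = 2: [0↦2, 1↦0, 2↦1, 3↦0, 4↦2]  zeros at y ∈ {1, 3}
  x = 3: [0↦2, 1↦1, 2↦3, 3↦3, 4↦1]  zeros at y ∈ ∅
  x = 4: [0↦2, 1↦2, 2↦0, 3↦1, 4↦0]  zeros at y ∈ {2, 4}
Collecting zeros: affine points = {(2, 1), (2, 3), (4, 2), (4, 4)}.
Total count |C(F_5)_aff| = 4.
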